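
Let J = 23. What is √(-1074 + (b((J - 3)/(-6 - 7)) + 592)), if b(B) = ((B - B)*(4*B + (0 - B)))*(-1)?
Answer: I*√482 ≈ 21.954*I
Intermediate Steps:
b(B) = 0 (b(B) = (0*(4*B - B))*(-1) = (0*(3*B))*(-1) = 0*(-1) = 0)
√(-1074 + (b((J - 3)/(-6 - 7)) + 592)) = √(-1074 + (0 + 592)) = √(-1074 + 592) = √(-482) = I*√482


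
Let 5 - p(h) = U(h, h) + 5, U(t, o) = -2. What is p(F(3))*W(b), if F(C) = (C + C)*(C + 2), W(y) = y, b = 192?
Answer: 384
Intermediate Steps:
F(C) = 2*C*(2 + C) (F(C) = (2*C)*(2 + C) = 2*C*(2 + C))
p(h) = 2 (p(h) = 5 - (-2 + 5) = 5 - 1*3 = 5 - 3 = 2)
p(F(3))*W(b) = 2*192 = 384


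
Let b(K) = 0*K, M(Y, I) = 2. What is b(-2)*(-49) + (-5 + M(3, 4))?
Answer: -3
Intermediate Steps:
b(K) = 0
b(-2)*(-49) + (-5 + M(3, 4)) = 0*(-49) + (-5 + 2) = 0 - 3 = -3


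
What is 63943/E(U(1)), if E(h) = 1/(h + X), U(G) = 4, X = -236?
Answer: -14834776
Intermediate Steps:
E(h) = 1/(-236 + h) (E(h) = 1/(h - 236) = 1/(-236 + h))
63943/E(U(1)) = 63943/(1/(-236 + 4)) = 63943/(1/(-232)) = 63943/(-1/232) = 63943*(-232) = -14834776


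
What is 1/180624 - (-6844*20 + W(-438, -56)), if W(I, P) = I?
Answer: 24802926433/180624 ≈ 1.3732e+5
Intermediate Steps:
1/180624 - (-6844*20 + W(-438, -56)) = 1/180624 - (-6844*20 - 438) = 1/180624 - (-136880 - 438) = 1/180624 - 1*(-137318) = 1/180624 + 137318 = 24802926433/180624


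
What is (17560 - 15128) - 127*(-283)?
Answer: 38373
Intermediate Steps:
(17560 - 15128) - 127*(-283) = 2432 + 35941 = 38373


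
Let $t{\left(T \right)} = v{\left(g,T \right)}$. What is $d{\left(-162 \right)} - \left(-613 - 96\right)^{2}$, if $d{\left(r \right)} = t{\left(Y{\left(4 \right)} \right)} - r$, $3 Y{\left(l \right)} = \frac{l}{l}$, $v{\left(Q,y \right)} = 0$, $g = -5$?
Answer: $-502519$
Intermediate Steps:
$Y{\left(l \right)} = \frac{1}{3}$ ($Y{\left(l \right)} = \frac{l \frac{1}{l}}{3} = \frac{1}{3} \cdot 1 = \frac{1}{3}$)
$t{\left(T \right)} = 0$
$d{\left(r \right)} = - r$ ($d{\left(r \right)} = 0 - r = - r$)
$d{\left(-162 \right)} - \left(-613 - 96\right)^{2} = \left(-1\right) \left(-162\right) - \left(-613 - 96\right)^{2} = 162 - \left(-709\right)^{2} = 162 - 502681 = -502519$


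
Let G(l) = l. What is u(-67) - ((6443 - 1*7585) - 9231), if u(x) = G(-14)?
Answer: 10359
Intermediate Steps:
u(x) = -14
u(-67) - ((6443 - 1*7585) - 9231) = -14 - ((6443 - 1*7585) - 9231) = -14 - ((6443 - 7585) - 9231) = -14 - (-1142 - 9231) = -14 - 1*(-10373) = -14 + 10373 = 10359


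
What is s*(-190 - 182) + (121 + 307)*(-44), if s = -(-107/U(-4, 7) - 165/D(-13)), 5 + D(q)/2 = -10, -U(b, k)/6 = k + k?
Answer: -114185/7 ≈ -16312.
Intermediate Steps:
U(b, k) = -12*k (U(b, k) = -6*(k + k) = -12*k)
D(q) = -30 (D(q) = -10 + 2*(-10) = -10 - 20 = -30)
s = -569/84 (s = -(-107/((-12*7)) - 165/(-30)) = -(-107/(-84) - 165*(-1/30)) = -(-107*(-1/84) + 11/2) = -(107/84 + 11/2) = -1*569/84 = -569/84 ≈ -6.7738)
s*(-190 - 182) + (121 + 307)*(-44) = -569*(-190 - 182)/84 + (121 + 307)*(-44) = -569/84*(-372) + 428*(-44) = 17639/7 - 18832 = -114185/7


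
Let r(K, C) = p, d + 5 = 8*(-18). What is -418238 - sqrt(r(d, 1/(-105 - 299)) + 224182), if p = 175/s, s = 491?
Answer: -418238 - 3*sqrt(6005122963)/491 ≈ -4.1871e+5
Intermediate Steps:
d = -149 (d = -5 + 8*(-18) = -5 - 144 = -149)
p = 175/491 ≈ 0.35642
r(K, C) = 175/491
-418238 - sqrt(r(d, 1/(-105 - 299)) + 224182) = -418238 - sqrt(175/491 + 224182) = -418238 - sqrt(110073537/491) = -418238 - 3*sqrt(6005122963)/491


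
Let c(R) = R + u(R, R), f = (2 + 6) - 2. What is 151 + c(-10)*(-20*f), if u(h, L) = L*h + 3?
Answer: -11009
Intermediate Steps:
u(h, L) = 3 + L*h
f = 6 (f = 8 - 2 = 6)
c(R) = 3 + R + R**2 (c(R) = R + (3 + R*R) = R + (3 + R**2) = 3 + R + R**2)
151 + c(-10)*(-20*f) = 151 + (3 - 10 + (-10)**2)*(-20*6) = 151 + (3 - 10 + 100)*(-120) = 151 + 93*(-120) = 151 - 11160 = -11009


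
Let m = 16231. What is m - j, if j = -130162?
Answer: 146393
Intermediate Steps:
m - j = 16231 - 1*(-130162) = 16231 + 130162 = 146393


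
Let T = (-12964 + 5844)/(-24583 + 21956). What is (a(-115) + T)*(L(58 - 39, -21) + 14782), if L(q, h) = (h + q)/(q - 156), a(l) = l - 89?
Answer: -1070867615168/359899 ≈ -2.9755e+6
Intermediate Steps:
a(l) = -89 + l
L(q, h) = (h + q)/(-156 + q)
T = 7120/2627 (T = -7120/(-2627) = -7120*(-1/2627) = 7120/2627 ≈ 2.7103)
(a(-115) + T)*(L(58 - 39, -21) + 14782) = ((-89 - 115) + 7120/2627)*((-21 + (58 - 39))/(-156 + (58 - 39)) + 14782) = (-204 + 7120/2627)*((-21 + 19)/(-156 + 19) + 14782) = -528788*(-2/(-137) + 14782)/2627 = -528788*(-1/137*(-2) + 14782)/2627 = -528788*(2/137 + 14782)/2627 = -528788/2627*2025136/137 = -1070867615168/359899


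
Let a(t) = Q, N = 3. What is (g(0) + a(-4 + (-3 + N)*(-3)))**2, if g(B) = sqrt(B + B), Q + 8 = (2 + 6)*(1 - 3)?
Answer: 576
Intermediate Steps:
Q = -24 (Q = -8 + (2 + 6)*(1 - 3) = -8 + 8*(-2) = -8 - 16 = -24)
a(t) = -24
g(B) = sqrt(2)*sqrt(B) (g(B) = sqrt(2*B) = sqrt(2)*sqrt(B))
(g(0) + a(-4 + (-3 + N)*(-3)))**2 = (sqrt(2)*sqrt(0) - 24)**2 = (sqrt(2)*0 - 24)**2 = (0 - 24)**2 = (-24)**2 = 576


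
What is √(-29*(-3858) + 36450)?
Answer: 2*√37083 ≈ 385.14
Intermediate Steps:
√(-29*(-3858) + 36450) = √(111882 + 36450) = √148332 = 2*√37083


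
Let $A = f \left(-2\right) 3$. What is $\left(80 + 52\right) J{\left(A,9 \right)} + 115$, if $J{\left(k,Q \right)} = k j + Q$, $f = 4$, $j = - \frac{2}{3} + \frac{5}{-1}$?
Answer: $19255$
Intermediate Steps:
$j = - \frac{17}{3}$ ($j = \left(-2\right) \frac{1}{3} + 5 \left(-1\right) = - \frac{2}{3} - 5 = - \frac{17}{3} \approx -5.6667$)
$A = -24$ ($A = 4 \left(-2\right) 3 = \left(-8\right) 3 = -24$)
$J{\left(k,Q \right)} = Q - \frac{17 k}{3}$ ($J{\left(k,Q \right)} = k \left(- \frac{17}{3}\right) + Q = - \frac{17 k}{3} + Q = Q - \frac{17 k}{3}$)
$\left(80 + 52\right) J{\left(A,9 \right)} + 115 = \left(80 + 52\right) \left(9 - -136\right) + 115 = 132 \left(9 + 136\right) + 115 = 132 \cdot 145 + 115 = 19140 + 115 = 19255$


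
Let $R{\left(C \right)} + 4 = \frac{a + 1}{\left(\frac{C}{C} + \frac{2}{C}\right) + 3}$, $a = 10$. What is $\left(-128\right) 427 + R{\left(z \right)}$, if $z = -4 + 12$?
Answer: $- \frac{929176}{17} \approx -54657.0$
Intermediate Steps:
$z = 8$
$R{\left(C \right)} = -4 + \frac{11}{4 + \frac{2}{C}}$ ($R{\left(C \right)} = -4 + \frac{10 + 1}{\left(\frac{C}{C} + \frac{2}{C}\right) + 3} = -4 + \frac{11}{\left(1 + \frac{2}{C}\right) + 3} = -4 + \frac{11}{4 + \frac{2}{C}}$)
$\left(-128\right) 427 + R{\left(z \right)} = \left(-128\right) 427 + \frac{-8 - 40}{2 \left(1 + 2 \cdot 8\right)} = -54656 + \frac{-8 - 40}{2 \left(1 + 16\right)} = -54656 + \frac{1}{2} \cdot \frac{1}{17} \left(-48\right) = -54656 - \frac{24}{17} = - \frac{929176}{17}$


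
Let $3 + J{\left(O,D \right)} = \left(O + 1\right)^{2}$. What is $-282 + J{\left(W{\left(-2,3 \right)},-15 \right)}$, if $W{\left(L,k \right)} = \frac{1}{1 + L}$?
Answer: $-285$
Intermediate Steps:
$J{\left(O,D \right)} = -3 + \left(1 + O\right)^{2}$ ($J{\left(O,D \right)} = -3 + \left(O + 1\right)^{2} = -3 + \left(1 + O\right)^{2}$)
$-282 + J{\left(W{\left(-2,3 \right)},-15 \right)} = -282 - \left(3 - \left(1 + \frac{1}{1 - 2}\right)^{2}\right) = -282 - \left(3 - \left(1 + \frac{1}{-1}\right)^{2}\right) = -282 - \left(3 - \left(1 - 1\right)^{2}\right) = -282 - \left(3 - 0^{2}\right) = -282 + \left(-3 + 0\right) = -282 - 3 = -285$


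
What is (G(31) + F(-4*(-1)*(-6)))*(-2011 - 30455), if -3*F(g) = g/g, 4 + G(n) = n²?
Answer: -31059140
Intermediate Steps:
G(n) = -4 + n²
F(g) = -⅓ (F(g) = -g/(3*g) = -⅓*1 = -⅓)
(G(31) + F(-4*(-1)*(-6)))*(-2011 - 30455) = ((-4 + 31²) - ⅓)*(-2011 - 30455) = ((-4 + 961) - ⅓)*(-32466) = (957 - ⅓)*(-32466) = (2870/3)*(-32466) = -31059140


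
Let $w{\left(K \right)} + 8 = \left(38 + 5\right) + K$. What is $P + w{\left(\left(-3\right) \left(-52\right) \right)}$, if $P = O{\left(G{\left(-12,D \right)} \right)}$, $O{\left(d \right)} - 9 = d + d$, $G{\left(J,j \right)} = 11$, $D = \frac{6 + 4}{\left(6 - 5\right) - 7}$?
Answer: $222$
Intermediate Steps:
$D = - \frac{5}{3}$ ($D = \frac{10}{1 - 7} = \frac{10}{-6} = 10 \left(- \frac{1}{6}\right) = - \frac{5}{3} \approx -1.6667$)
$w{\left(K \right)} = 35 + K$ ($w{\left(K \right)} = -8 + \left(\left(38 + 5\right) + K\right) = -8 + \left(43 + K\right) = 35 + K$)
$O{\left(d \right)} = 9 + 2 d$ ($O{\left(d \right)} = 9 + \left(d + d\right) = 9 + 2 d$)
$P = 31$ ($P = 9 + 2 \cdot 11 = 9 + 22 = 31$)
$P + w{\left(\left(-3\right) \left(-52\right) \right)} = 31 + \left(35 - -156\right) = 31 + \left(35 + 156\right) = 31 + 191 = 222$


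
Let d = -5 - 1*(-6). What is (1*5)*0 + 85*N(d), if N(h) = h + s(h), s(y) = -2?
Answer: -85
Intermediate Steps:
d = 1 (d = -5 + 6 = 1)
N(h) = -2 + h (N(h) = h - 2 = -2 + h)
(1*5)*0 + 85*N(d) = (1*5)*0 + 85*(-2 + 1) = 5*0 + 85*(-1) = 0 - 85 = -85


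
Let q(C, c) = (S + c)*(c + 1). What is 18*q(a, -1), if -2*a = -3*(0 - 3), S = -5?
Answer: 0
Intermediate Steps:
a = -9/2 (a = -(-3)*(0 - 3)/2 = -(-3)*(-3)/2 = -1/2*9 = -9/2 ≈ -4.5000)
q(C, c) = (1 + c)*(-5 + c) (q(C, c) = (-5 + c)*(c + 1) = (-5 + c)*(1 + c) = (1 + c)*(-5 + c))
18*q(a, -1) = 18*(-5 + (-1)**2 - 4*(-1)) = 18*(-5 + 1 + 4) = 18*0 = 0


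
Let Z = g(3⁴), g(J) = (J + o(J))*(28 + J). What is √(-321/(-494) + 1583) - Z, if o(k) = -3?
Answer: -8502 + 17*√1337258/494 ≈ -8462.2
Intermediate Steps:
g(J) = (-3 + J)*(28 + J) (g(J) = (J - 3)*(28 + J) = (-3 + J)*(28 + J))
Z = 8502 (Z = -84 + (3⁴)² + 25*3⁴ = -84 + 81² + 25*81 = -84 + 6561 + 2025 = 8502)
√(-321/(-494) + 1583) - Z = √(-321/(-494) + 1583) - 1*8502 = √(-321*(-1/494) + 1583) - 8502 = √(321/494 + 1583) - 8502 = √(782323/494) - 8502 = 17*√1337258/494 - 8502 = -8502 + 17*√1337258/494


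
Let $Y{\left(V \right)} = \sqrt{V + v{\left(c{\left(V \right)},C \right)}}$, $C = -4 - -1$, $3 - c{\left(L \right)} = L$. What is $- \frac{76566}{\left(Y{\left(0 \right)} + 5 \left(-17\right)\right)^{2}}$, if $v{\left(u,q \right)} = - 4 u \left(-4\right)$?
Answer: $- \frac{556864518}{51509329} - \frac{52064880 \sqrt{3}}{51509329} \approx -12.562$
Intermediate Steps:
$c{\left(L \right)} = 3 - L$
$C = -3$ ($C = -4 + 1 = -3$)
$v{\left(u,q \right)} = 16 u$
$Y{\left(V \right)} = \sqrt{48 - 15 V}$ ($Y{\left(V \right)} = \sqrt{V + 16 \left(3 - V\right)} = \sqrt{V - \left(-48 + 16 V\right)} = \sqrt{48 - 15 V}$)
$- \frac{76566}{\left(Y{\left(0 \right)} + 5 \left(-17\right)\right)^{2}} = - \frac{76566}{\left(\sqrt{48 - 0} + 5 \left(-17\right)\right)^{2}} = - \frac{76566}{\left(\sqrt{48 + 0} - 85\right)^{2}} = - \frac{76566}{\left(\sqrt{48} - 85\right)^{2}} = - \frac{76566}{\left(4 \sqrt{3} - 85\right)^{2}} = - \frac{76566}{\left(-85 + 4 \sqrt{3}\right)^{2}}$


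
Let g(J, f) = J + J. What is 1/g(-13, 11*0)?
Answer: -1/26 ≈ -0.038462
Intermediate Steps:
g(J, f) = 2*J
1/g(-13, 11*0) = 1/(2*(-13)) = 1/(-26) = -1/26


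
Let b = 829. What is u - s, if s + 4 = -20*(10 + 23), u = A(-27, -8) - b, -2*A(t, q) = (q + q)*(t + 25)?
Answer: -181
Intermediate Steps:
A(t, q) = -q*(25 + t) (A(t, q) = -(q + q)*(t + 25)/2 = -2*q*(25 + t)/2 = -q*(25 + t))
u = -845 (u = -1*(-8)*(25 - 27) - 1*829 = -1*(-8)*(-2) - 829 = -16 - 829 = -845)
s = -664 (s = -4 - 20*(10 + 23) = -4 - 20*33 = -4 - 660 = -664)
u - s = -845 - 1*(-664) = -845 + 664 = -181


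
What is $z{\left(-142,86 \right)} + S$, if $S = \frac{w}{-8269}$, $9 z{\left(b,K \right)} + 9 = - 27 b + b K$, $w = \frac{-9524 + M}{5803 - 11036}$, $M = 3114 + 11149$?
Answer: $- \frac{362919512348}{389445093} \approx -931.89$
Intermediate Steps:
$M = 14263$
$w = - \frac{4739}{5233}$ ($w = \frac{-9524 + 14263}{5803 - 11036} = \frac{4739}{-5233} = 4739 \left(- \frac{1}{5233}\right) = - \frac{4739}{5233} \approx -0.9056$)
$z{\left(b,K \right)} = -1 - 3 b + \frac{K b}{9}$ ($z{\left(b,K \right)} = -1 + \frac{- 27 b + b K}{9} = -1 + \frac{- 27 b + K b}{9} = -1 + \left(- 3 b + \frac{K b}{9}\right) = -1 - 3 b + \frac{K b}{9}$)
$S = \frac{4739}{43271677}$ ($S = - \frac{4739}{5233 \left(-8269\right)} = \left(- \frac{4739}{5233}\right) \left(- \frac{1}{8269}\right) = \frac{4739}{43271677} \approx 0.00010952$)
$z{\left(-142,86 \right)} + S = \left(-1 - -426 + \frac{1}{9} \cdot 86 \left(-142\right)\right) + \frac{4739}{43271677} = \left(-1 + 426 - \frac{12212}{9}\right) + \frac{4739}{43271677} = - \frac{8387}{9} + \frac{4739}{43271677} = - \frac{362919512348}{389445093}$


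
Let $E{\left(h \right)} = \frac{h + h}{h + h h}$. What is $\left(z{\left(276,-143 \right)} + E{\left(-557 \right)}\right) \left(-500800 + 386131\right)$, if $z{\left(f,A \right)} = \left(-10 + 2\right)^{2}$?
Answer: $- \frac{2040076179}{278} \approx -7.3384 \cdot 10^{6}$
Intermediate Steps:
$z{\left(f,A \right)} = 64$ ($z{\left(f,A \right)} = \left(-8\right)^{2} = 64$)
$E{\left(h \right)} = \frac{2 h}{h + h^{2}}$
$\left(z{\left(276,-143 \right)} + E{\left(-557 \right)}\right) \left(-500800 + 386131\right) = \left(64 + \frac{2}{1 - 557}\right) \left(-500800 + 386131\right) = \left(64 + \frac{2}{-556}\right) \left(-114669\right) = \left(64 + 2 \left(- \frac{1}{556}\right)\right) \left(-114669\right) = \left(64 - \frac{1}{278}\right) \left(-114669\right) = \frac{17791}{278} \left(-114669\right) = - \frac{2040076179}{278}$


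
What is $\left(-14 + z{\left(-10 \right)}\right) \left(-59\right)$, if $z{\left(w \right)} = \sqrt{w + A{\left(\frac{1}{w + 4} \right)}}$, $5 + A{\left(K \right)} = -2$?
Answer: $826 - 59 i \sqrt{17} \approx 826.0 - 243.26 i$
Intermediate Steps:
$A{\left(K \right)} = -7$ ($A{\left(K \right)} = -5 - 2 = -7$)
$z{\left(w \right)} = \sqrt{-7 + w}$ ($z{\left(w \right)} = \sqrt{w - 7} = \sqrt{-7 + w}$)
$\left(-14 + z{\left(-10 \right)}\right) \left(-59\right) = \left(-14 + \sqrt{-7 - 10}\right) \left(-59\right) = \left(-14 + \sqrt{-17}\right) \left(-59\right) = \left(-14 + i \sqrt{17}\right) \left(-59\right) = 826 - 59 i \sqrt{17}$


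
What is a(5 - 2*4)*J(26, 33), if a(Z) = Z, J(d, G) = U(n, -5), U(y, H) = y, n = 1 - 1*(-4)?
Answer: -15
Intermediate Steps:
n = 5 (n = 1 + 4 = 5)
J(d, G) = 5
a(5 - 2*4)*J(26, 33) = (5 - 2*4)*5 = (5 - 8)*5 = -3*5 = -15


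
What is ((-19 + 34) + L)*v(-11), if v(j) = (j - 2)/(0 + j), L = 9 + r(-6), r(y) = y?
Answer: 234/11 ≈ 21.273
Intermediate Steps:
L = 3 (L = 9 - 6 = 3)
v(j) = (-2 + j)/j
((-19 + 34) + L)*v(-11) = ((-19 + 34) + 3)*((-2 - 11)/(-11)) = (15 + 3)*(-1/11*(-13)) = 18*(13/11) = 234/11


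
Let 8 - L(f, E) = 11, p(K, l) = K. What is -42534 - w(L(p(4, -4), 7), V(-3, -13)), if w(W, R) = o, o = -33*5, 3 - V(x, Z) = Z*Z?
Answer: -42369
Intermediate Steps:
V(x, Z) = 3 - Z² (V(x, Z) = 3 - Z*Z = 3 - Z²)
o = -165
L(f, E) = -3 (L(f, E) = 8 - 1*11 = 8 - 11 = -3)
w(W, R) = -165
-42534 - w(L(p(4, -4), 7), V(-3, -13)) = -42534 - 1*(-165) = -42534 + 165 = -42369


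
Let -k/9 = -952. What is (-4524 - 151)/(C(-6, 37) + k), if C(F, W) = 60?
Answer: -4675/8628 ≈ -0.54184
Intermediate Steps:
k = 8568 (k = -9*(-952) = 8568)
(-4524 - 151)/(C(-6, 37) + k) = (-4524 - 151)/(60 + 8568) = -4675/8628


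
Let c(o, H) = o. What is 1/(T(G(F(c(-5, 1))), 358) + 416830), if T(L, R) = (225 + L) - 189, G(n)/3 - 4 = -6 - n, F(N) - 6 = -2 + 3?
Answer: 1/416839 ≈ 2.3990e-6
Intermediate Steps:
F(N) = 7 (F(N) = 6 + (-2 + 3) = 6 + 1 = 7)
G(n) = -6 - 3*n (G(n) = 12 + 3*(-6 - n) = 12 + (-18 - 3*n) = -6 - 3*n)
T(L, R) = 36 + L
1/(T(G(F(c(-5, 1))), 358) + 416830) = 1/((36 + (-6 - 3*7)) + 416830) = 1/((36 + (-6 - 21)) + 416830) = 1/((36 - 27) + 416830) = 1/(9 + 416830) = 1/416839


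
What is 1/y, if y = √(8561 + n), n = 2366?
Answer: √223/1561 ≈ 0.0095664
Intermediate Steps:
y = 7*√223 (y = √(8561 + 2366) = √10927 = 7*√223 ≈ 104.53)
1/y = 1/(7*√223) = √223/1561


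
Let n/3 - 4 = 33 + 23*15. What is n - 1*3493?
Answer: -2347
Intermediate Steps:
n = 1146 (n = 12 + 3*(33 + 23*15) = 12 + 3*(33 + 345) = 12 + 3*378 = 12 + 1134 = 1146)
n - 1*3493 = 1146 - 1*3493 = 1146 - 3493 = -2347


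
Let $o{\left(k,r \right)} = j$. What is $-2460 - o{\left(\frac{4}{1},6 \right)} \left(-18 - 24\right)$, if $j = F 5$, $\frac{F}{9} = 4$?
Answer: $5100$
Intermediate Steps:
$F = 36$ ($F = 9 \cdot 4 = 36$)
$j = 180$ ($j = 36 \cdot 5 = 180$)
$o{\left(k,r \right)} = 180$
$-2460 - o{\left(\frac{4}{1},6 \right)} \left(-18 - 24\right) = -2460 - 180 \left(-18 - 24\right) = -2460 - 180 \left(-42\right) = -2460 - -7560 = -2460 + 7560 = 5100$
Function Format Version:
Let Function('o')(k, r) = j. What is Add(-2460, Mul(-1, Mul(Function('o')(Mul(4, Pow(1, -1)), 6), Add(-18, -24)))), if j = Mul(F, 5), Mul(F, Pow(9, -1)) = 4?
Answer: 5100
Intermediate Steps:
F = 36 (F = Mul(9, 4) = 36)
j = 180 (j = Mul(36, 5) = 180)
Function('o')(k, r) = 180
Add(-2460, Mul(-1, Mul(Function('o')(Mul(4, Pow(1, -1)), 6), Add(-18, -24)))) = Add(-2460, Mul(-1, Mul(180, Add(-18, -24)))) = Add(-2460, Mul(-1, Mul(180, -42))) = Add(-2460, Mul(-1, -7560)) = Add(-2460, 7560) = 5100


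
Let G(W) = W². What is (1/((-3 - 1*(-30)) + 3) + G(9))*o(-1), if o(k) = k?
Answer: -2431/30 ≈ -81.033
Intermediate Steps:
(1/((-3 - 1*(-30)) + 3) + G(9))*o(-1) = (1/((-3 - 1*(-30)) + 3) + 9²)*(-1) = (1/((-3 + 30) + 3) + 81)*(-1) = (1/(27 + 3) + 81)*(-1) = (1/30 + 81)*(-1) = (2431/30)*(-1) = -2431/30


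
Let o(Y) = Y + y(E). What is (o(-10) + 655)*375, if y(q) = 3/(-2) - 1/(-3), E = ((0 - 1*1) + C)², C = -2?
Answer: 482875/2 ≈ 2.4144e+5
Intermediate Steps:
E = 9 (E = ((0 - 1*1) - 2)² = ((0 - 1) - 2)² = (-1 - 2)² = (-3)² = 9)
y(q) = -7/6 (y(q) = 3*(-½) - 1*(-⅓) = -3/2 + ⅓ = -7/6)
o(Y) = -7/6 + Y (o(Y) = Y - 7/6 = -7/6 + Y)
(o(-10) + 655)*375 = ((-7/6 - 10) + 655)*375 = (-67/6 + 655)*375 = (3863/6)*375 = 482875/2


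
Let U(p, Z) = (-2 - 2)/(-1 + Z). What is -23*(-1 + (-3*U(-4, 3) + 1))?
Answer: -138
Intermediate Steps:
U(p, Z) = -4/(-1 + Z)
-23*(-1 + (-3*U(-4, 3) + 1)) = -23*(-1 + (-(-12)/(-1 + 3) + 1)) = -23*(-1 + (-(-12)/2 + 1)) = -23*(-1 + (-3*(-2) + 1)) = -23*(-1 + (6 + 1)) = -23*(-1 + 7) = -23*6 = -138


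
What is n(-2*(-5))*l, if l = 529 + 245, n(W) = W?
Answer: 7740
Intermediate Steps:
l = 774
n(-2*(-5))*l = -2*(-5)*774 = 10*774 = 7740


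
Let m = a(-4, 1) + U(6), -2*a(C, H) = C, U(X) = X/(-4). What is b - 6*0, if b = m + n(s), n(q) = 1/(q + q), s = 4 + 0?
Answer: 5/8 ≈ 0.62500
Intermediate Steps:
U(X) = -X/4 (U(X) = X*(-¼) = -X/4)
a(C, H) = -C/2
s = 4
n(q) = 1/(2*q)
m = ½ (m = -½*(-4) - ¼*6 = 2 - 3/2 = ½ ≈ 0.50000)
b = 5/8 (b = ½ + (½)/4 = ½ + (½)*(¼) = ½ + ⅛ = 5/8 ≈ 0.62500)
b - 6*0 = 5/8 - 6*0 = 5/8 + 0 = 5/8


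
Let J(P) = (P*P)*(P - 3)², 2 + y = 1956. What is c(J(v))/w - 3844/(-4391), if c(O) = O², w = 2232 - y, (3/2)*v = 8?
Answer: 348971822764/4004499789 ≈ 87.145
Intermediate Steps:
y = 1954 (y = -2 + 1956 = 1954)
v = 16/3 (v = (⅔)*8 = 16/3 ≈ 5.3333)
J(P) = P²*(-3 + P)²
w = 278 (w = 2232 - 1*1954 = 2232 - 1954 = 278)
c(J(v))/w - 3844/(-4391) = ((16/3)²*(-3 + 16/3)²)²/278 - 3844/(-4391) = (256*(7/3)²/9)²*(1/278) - 3844*(-1/4391) = ((256/9)*(49/9))²*(1/278) + 3844/4391 = (12544/81)²*(1/278) + 3844/4391 = (157351936/6561)*(1/278) + 3844/4391 = 78675968/911979 + 3844/4391 = 348971822764/4004499789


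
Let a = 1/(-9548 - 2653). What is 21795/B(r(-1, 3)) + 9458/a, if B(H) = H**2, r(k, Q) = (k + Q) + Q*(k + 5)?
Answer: -22617801573/196 ≈ -1.1540e+8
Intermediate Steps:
a = -1/12201 (a = 1/(-12201) = -1/12201 ≈ -8.1960e-5)
r(k, Q) = Q + k + Q*(5 + k) (r(k, Q) = (Q + k) + Q*(5 + k) = Q + k + Q*(5 + k))
21795/B(r(-1, 3)) + 9458/a = 21795/((-1 + 6*3 + 3*(-1))**2) + 9458/(-1/12201) = 21795/((-1 + 18 - 3)**2) + 9458*(-12201) = 21795/(14**2) - 115397058 = 21795/196 - 115397058 = -22617801573/196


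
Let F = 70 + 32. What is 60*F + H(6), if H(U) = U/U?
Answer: 6121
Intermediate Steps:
H(U) = 1
F = 102
60*F + H(6) = 60*102 + 1 = 6120 + 1 = 6121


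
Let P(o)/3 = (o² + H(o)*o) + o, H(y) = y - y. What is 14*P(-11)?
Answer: 4620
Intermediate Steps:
H(y) = 0
P(o) = 3*o + 3*o² (P(o) = 3*((o² + 0*o) + o) = 3*((o² + 0) + o) = 3*(o² + o) = 3*(o + o²) = 3*o + 3*o²)
14*P(-11) = 14*(3*(-11)*(1 - 11)) = 14*(3*(-11)*(-10)) = 14*330 = 4620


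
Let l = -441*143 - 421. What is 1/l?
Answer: -1/63484 ≈ -1.5752e-5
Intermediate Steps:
l = -63484 (l = -63063 - 421 = -63484)
1/l = 1/(-63484) = -1/63484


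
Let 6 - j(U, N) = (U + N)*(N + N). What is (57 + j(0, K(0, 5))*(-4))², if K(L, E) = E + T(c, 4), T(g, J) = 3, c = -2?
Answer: 297025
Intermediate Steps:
K(L, E) = 3 + E (K(L, E) = E + 3 = 3 + E)
j(U, N) = 6 - 2*N*(N + U) (j(U, N) = 6 - (U + N)*(N + N) = 6 - (N + U)*2*N = 6 - 2*N*(N + U))
(57 + j(0, K(0, 5))*(-4))² = (57 + (6 - 2*(3 + 5)² - 2*(3 + 5)*0)*(-4))² = (57 + (6 - 2*8² - 2*8*0)*(-4))² = (57 + (6 - 2*64 + 0)*(-4))² = (57 + (6 - 128 + 0)*(-4))² = (57 - 122*(-4))² = (57 + 488)² = 545² = 297025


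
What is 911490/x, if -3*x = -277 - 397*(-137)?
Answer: -1367235/27056 ≈ -50.534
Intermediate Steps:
x = -54112/3 (x = -(-277 - 397*(-137))/3 = -(-277 + 54389)/3 = -⅓*54112 = -54112/3 ≈ -18037.)
911490/x = 911490/(-54112/3) = 911490*(-3/54112) = -1367235/27056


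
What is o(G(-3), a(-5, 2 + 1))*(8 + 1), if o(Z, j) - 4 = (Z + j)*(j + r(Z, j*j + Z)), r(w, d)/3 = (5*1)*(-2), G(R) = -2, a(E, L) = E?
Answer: 2241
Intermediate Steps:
r(w, d) = -30 (r(w, d) = 3*((5*1)*(-2)) = 3*(5*(-2)) = 3*(-10) = -30)
o(Z, j) = 4 + (-30 + j)*(Z + j) (o(Z, j) = 4 + (Z + j)*(j - 30) = 4 + (Z + j)*(-30 + j) = 4 + (-30 + j)*(Z + j))
o(G(-3), a(-5, 2 + 1))*(8 + 1) = (4 + (-5)² - 30*(-2) - 30*(-5) - 2*(-5))*(8 + 1) = (4 + 25 + 60 + 150 + 10)*9 = 249*9 = 2241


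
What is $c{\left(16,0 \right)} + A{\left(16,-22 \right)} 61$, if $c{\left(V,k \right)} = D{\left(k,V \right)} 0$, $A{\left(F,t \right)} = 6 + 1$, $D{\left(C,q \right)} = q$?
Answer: $427$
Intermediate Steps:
$A{\left(F,t \right)} = 7$
$c{\left(V,k \right)} = 0$ ($c{\left(V,k \right)} = V 0 = 0$)
$c{\left(16,0 \right)} + A{\left(16,-22 \right)} 61 = 0 + 7 \cdot 61 = 0 + 427 = 427$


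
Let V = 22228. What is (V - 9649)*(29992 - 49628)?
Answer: -247001244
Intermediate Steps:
(V - 9649)*(29992 - 49628) = (22228 - 9649)*(29992 - 49628) = 12579*(-19636) = -247001244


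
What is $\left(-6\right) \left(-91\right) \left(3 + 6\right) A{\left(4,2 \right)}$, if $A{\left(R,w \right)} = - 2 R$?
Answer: $-39312$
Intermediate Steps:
$\left(-6\right) \left(-91\right) \left(3 + 6\right) A{\left(4,2 \right)} = \left(-6\right) \left(-91\right) \left(3 + 6\right) \left(\left(-2\right) 4\right) = 546 \cdot 9 \left(-8\right) = 546 \left(-72\right) = -39312$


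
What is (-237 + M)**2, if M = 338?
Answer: 10201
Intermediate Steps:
(-237 + M)**2 = (-237 + 338)**2 = 101**2 = 10201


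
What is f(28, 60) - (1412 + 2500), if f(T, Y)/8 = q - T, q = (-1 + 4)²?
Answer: -4064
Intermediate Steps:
q = 9 (q = 3² = 9)
f(T, Y) = 72 - 8*T (f(T, Y) = 8*(9 - T) = 72 - 8*T)
f(28, 60) - (1412 + 2500) = (72 - 8*28) - (1412 + 2500) = (72 - 224) - 1*3912 = -152 - 3912 = -4064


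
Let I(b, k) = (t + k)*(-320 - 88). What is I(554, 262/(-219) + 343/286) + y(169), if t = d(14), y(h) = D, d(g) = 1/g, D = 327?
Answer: 21677255/73073 ≈ 296.65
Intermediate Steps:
y(h) = 327
t = 1/14 ≈ 0.071429
I(b, k) = -204/7 - 408*k (I(b, k) = (1/14 + k)*(-320 - 88) = (1/14 + k)*(-408) = -204/7 - 408*k)
I(554, 262/(-219) + 343/286) + y(169) = (-204/7 - 408*(262/(-219) + 343/286)) + 327 = (-204/7 - 408*(262*(-1/219) + 343*(1/286))) + 327 = (-204/7 - 408*(-262/219 + 343/286)) + 327 = (-204/7 - 408*185/62634) + 327 = (-204/7 - 12580/10439) + 327 = -2217616/73073 + 327 = 21677255/73073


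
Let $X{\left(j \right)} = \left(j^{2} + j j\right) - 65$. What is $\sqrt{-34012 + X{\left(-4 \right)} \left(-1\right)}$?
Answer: $i \sqrt{33979} \approx 184.33 i$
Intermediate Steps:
$X{\left(j \right)} = -65 + 2 j^{2}$ ($X{\left(j \right)} = \left(j^{2} + j^{2}\right) - 65 = 2 j^{2} - 65 = -65 + 2 j^{2}$)
$\sqrt{-34012 + X{\left(-4 \right)} \left(-1\right)} = \sqrt{-34012 + \left(-65 + 2 \left(-4\right)^{2}\right) \left(-1\right)} = \sqrt{-34012 + \left(-65 + 2 \cdot 16\right) \left(-1\right)} = \sqrt{-34012 + \left(-65 + 32\right) \left(-1\right)} = \sqrt{-34012 - -33} = \sqrt{-34012 + 33} = \sqrt{-33979} = i \sqrt{33979}$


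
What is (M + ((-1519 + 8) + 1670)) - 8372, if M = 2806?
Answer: -5407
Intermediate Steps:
(M + ((-1519 + 8) + 1670)) - 8372 = (2806 + ((-1519 + 8) + 1670)) - 8372 = (2806 + (-1511 + 1670)) - 8372 = (2806 + 159) - 8372 = 2965 - 8372 = -5407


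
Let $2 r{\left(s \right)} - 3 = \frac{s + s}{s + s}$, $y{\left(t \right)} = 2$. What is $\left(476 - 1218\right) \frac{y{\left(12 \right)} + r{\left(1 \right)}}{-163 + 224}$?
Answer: $- \frac{2968}{61} \approx -48.656$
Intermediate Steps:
$r{\left(s \right)} = 2$ ($r{\left(s \right)} = \frac{3}{2} + \frac{\left(s + s\right) \frac{1}{s + s}}{2} = \frac{3}{2} + \frac{2 s \frac{1}{2 s}}{2} = \frac{3}{2} + \frac{1}{2} \cdot 1 = \frac{3}{2} + \frac{1}{2} = 2$)
$\left(476 - 1218\right) \frac{y{\left(12 \right)} + r{\left(1 \right)}}{-163 + 224} = \left(476 - 1218\right) \frac{2 + 2}{-163 + 224} = - 742 \cdot \frac{4}{61} = - 742 \cdot 4 \cdot \frac{1}{61} = \left(-742\right) \frac{4}{61} = - \frac{2968}{61}$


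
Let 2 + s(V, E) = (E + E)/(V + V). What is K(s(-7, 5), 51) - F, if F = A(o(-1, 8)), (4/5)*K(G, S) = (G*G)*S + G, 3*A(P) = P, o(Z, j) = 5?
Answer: 136595/294 ≈ 464.61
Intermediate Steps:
s(V, E) = -2 + E/V (s(V, E) = -2 + (E + E)/(V + V) = -2 + (2*E)/((2*V)) = -2 + (2*E)*(1/(2*V)) = -2 + E/V)
A(P) = P/3
K(G, S) = 5*G/4 + 5*S*G²/4 (K(G, S) = 5*((G*G)*S + G)/4 = 5*(G²*S + G)/4 = 5*(S*G² + G)/4 = 5*(G + S*G²)/4 = 5*G/4 + 5*S*G²/4)
F = 5/3 (F = (⅓)*5 = 5/3 ≈ 1.6667)
K(s(-7, 5), 51) - F = 5*(-2 + 5/(-7))*(1 + (-2 + 5/(-7))*51)/4 - 1*5/3 = 5*(-2 + 5*(-⅐))*(1 + (-2 + 5*(-⅐))*51)/4 - 5/3 = 5*(-2 - 5/7)*(1 + (-2 - 5/7)*51)/4 - 5/3 = (5/4)*(-19/7)*(1 - 19/7*51) - 5/3 = (5/4)*(-19/7)*(1 - 969/7) - 5/3 = (5/4)*(-19/7)*(-962/7) - 5/3 = 45695/98 - 5/3 = 136595/294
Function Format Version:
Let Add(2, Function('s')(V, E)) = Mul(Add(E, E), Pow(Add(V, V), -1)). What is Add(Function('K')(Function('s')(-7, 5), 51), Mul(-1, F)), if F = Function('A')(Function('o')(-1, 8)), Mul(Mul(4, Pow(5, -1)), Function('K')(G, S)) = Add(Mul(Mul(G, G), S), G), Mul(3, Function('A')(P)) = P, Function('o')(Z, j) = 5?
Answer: Rational(136595, 294) ≈ 464.61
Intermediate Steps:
Function('s')(V, E) = Add(-2, Mul(E, Pow(V, -1))) (Function('s')(V, E) = Add(-2, Mul(Add(E, E), Pow(Add(V, V), -1))) = Add(-2, Mul(Mul(2, E), Pow(Mul(2, V), -1))) = Add(-2, Mul(Mul(2, E), Mul(Rational(1, 2), Pow(V, -1)))) = Add(-2, Mul(E, Pow(V, -1))))
Function('A')(P) = Mul(Rational(1, 3), P)
Function('K')(G, S) = Add(Mul(Rational(5, 4), G), Mul(Rational(5, 4), S, Pow(G, 2))) (Function('K')(G, S) = Mul(Rational(5, 4), Add(Mul(Mul(G, G), S), G)) = Mul(Rational(5, 4), Add(Mul(Pow(G, 2), S), G)) = Mul(Rational(5, 4), Add(Mul(S, Pow(G, 2)), G)) = Mul(Rational(5, 4), Add(G, Mul(S, Pow(G, 2)))) = Add(Mul(Rational(5, 4), G), Mul(Rational(5, 4), S, Pow(G, 2))))
F = Rational(5, 3) (F = Mul(Rational(1, 3), 5) = Rational(5, 3) ≈ 1.6667)
Add(Function('K')(Function('s')(-7, 5), 51), Mul(-1, F)) = Add(Mul(Rational(5, 4), Add(-2, Mul(5, Pow(-7, -1))), Add(1, Mul(Add(-2, Mul(5, Pow(-7, -1))), 51))), Mul(-1, Rational(5, 3))) = Add(Mul(Rational(5, 4), Add(-2, Mul(5, Rational(-1, 7))), Add(1, Mul(Add(-2, Mul(5, Rational(-1, 7))), 51))), Rational(-5, 3)) = Add(Mul(Rational(5, 4), Add(-2, Rational(-5, 7)), Add(1, Mul(Add(-2, Rational(-5, 7)), 51))), Rational(-5, 3)) = Add(Mul(Rational(5, 4), Rational(-19, 7), Add(1, Mul(Rational(-19, 7), 51))), Rational(-5, 3)) = Add(Mul(Rational(5, 4), Rational(-19, 7), Add(1, Rational(-969, 7))), Rational(-5, 3)) = Add(Mul(Rational(5, 4), Rational(-19, 7), Rational(-962, 7)), Rational(-5, 3)) = Add(Rational(45695, 98), Rational(-5, 3)) = Rational(136595, 294)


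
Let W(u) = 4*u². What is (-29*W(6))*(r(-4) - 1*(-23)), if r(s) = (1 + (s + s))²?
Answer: -300672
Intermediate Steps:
r(s) = (1 + 2*s)²
(-29*W(6))*(r(-4) - 1*(-23)) = (-116*6²)*((1 + 2*(-4))² - 1*(-23)) = (-116*36)*((1 - 8)² + 23) = (-29*144)*((-7)² + 23) = -4176*(49 + 23) = -4176*72 = -300672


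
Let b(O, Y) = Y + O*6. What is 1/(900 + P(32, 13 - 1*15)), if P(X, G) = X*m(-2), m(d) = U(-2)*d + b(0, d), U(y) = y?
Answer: 1/964 ≈ 0.0010373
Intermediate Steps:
b(O, Y) = Y + 6*O
m(d) = -d (m(d) = -2*d + (d + 6*0) = -2*d + (d + 0) = -2*d + d = -d)
P(X, G) = 2*X (P(X, G) = X*(-1*(-2)) = X*2 = 2*X)
1/(900 + P(32, 13 - 1*15)) = 1/(900 + 2*32) = 1/(900 + 64) = 1/964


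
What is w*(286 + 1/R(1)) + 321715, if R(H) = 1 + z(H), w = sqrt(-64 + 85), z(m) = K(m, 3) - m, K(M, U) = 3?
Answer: 321715 + 859*sqrt(21)/3 ≈ 3.2303e+5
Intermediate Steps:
z(m) = 3 - m
w = sqrt(21) ≈ 4.5826
R(H) = 4 - H (R(H) = 1 + (3 - H) = 4 - H)
w*(286 + 1/R(1)) + 321715 = sqrt(21)*(286 + 1/(4 - 1*1)) + 321715 = sqrt(21)*(286 + 1/(4 - 1)) + 321715 = sqrt(21)*(286 + 1/3) + 321715 = sqrt(21)*(859/3) + 321715 = 859*sqrt(21)/3 + 321715 = 321715 + 859*sqrt(21)/3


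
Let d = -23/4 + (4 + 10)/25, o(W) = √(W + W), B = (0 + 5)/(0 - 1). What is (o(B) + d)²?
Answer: 169361/10000 - 519*I*√10/50 ≈ 16.936 - 32.824*I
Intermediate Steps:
B = -5 (B = 5/(-1) = 5*(-1) = -5)
o(W) = √2*√W (o(W) = √(2*W) = √2*√W)
d = -519/100 (d = -23*¼ + 14*(1/25) = -23/4 + 14/25 = -519/100 ≈ -5.1900)
(o(B) + d)² = (√2*√(-5) - 519/100)² = (√2*(I*√5) - 519/100)² = (I*√10 - 519/100)² = (-519/100 + I*√10)²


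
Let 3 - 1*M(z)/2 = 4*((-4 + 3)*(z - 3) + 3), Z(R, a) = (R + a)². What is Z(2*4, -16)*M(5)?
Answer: -128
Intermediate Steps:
M(z) = -42 + 8*z (M(z) = 6 - 8*((-4 + 3)*(z - 3) + 3) = 6 - 8*(-(-3 + z) + 3) = 6 - 8*((3 - z) + 3) = 6 - 8*(6 - z) = 6 - 2*(24 - 4*z) = 6 + (-48 + 8*z) = -42 + 8*z)
Z(2*4, -16)*M(5) = (2*4 - 16)²*(-42 + 8*5) = (8 - 16)²*(-42 + 40) = (-8)²*(-2) = 64*(-2) = -128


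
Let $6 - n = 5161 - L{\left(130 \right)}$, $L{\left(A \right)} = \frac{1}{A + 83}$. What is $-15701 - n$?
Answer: $- \frac{2246299}{213} \approx -10546.0$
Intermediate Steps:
$L{\left(A \right)} = \frac{1}{83 + A}$
$n = - \frac{1098014}{213}$ ($n = 6 - \left(5161 - \frac{1}{83 + 130}\right) = 6 - \left(5161 - \frac{1}{213}\right) = 6 - \frac{1099292}{213} = - \frac{1098014}{213} \approx -5155.0$)
$-15701 - n = -15701 - - \frac{1098014}{213} = -15701 + \frac{1098014}{213} = - \frac{2246299}{213}$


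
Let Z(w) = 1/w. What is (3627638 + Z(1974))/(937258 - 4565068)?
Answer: -7160957413/7161296940 ≈ -0.99995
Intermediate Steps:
(3627638 + Z(1974))/(937258 - 4565068) = (3627638 + 1/1974)/(937258 - 4565068) = (3627638 + 1/1974)/(-3627810) = (7160957413/1974)*(-1/3627810) = -7160957413/7161296940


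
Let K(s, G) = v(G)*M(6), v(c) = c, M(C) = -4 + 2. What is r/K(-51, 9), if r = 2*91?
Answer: -91/9 ≈ -10.111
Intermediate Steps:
M(C) = -2
K(s, G) = -2*G (K(s, G) = G*(-2) = -2*G)
r = 182
r/K(-51, 9) = 182/((-2*9)) = 182/(-18) = 182*(-1/18) = -91/9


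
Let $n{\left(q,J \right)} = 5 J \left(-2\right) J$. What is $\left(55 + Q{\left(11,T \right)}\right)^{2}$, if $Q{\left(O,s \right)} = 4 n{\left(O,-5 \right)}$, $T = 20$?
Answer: $893025$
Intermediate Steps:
$n{\left(q,J \right)} = - 10 J^{2}$ ($n{\left(q,J \right)} = - 10 J J = - 10 J^{2}$)
$Q{\left(O,s \right)} = -1000$ ($Q{\left(O,s \right)} = 4 \left(- 10 \left(-5\right)^{2}\right) = 4 \left(\left(-10\right) 25\right) = 4 \left(-250\right) = -1000$)
$\left(55 + Q{\left(11,T \right)}\right)^{2} = \left(55 - 1000\right)^{2} = \left(-945\right)^{2} = 893025$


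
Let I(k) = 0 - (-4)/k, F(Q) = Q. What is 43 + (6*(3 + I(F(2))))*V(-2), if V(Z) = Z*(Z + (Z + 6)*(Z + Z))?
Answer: 1123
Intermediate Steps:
I(k) = 4/k (I(k) = 0 + 4/k = 4/k)
V(Z) = Z*(Z + 2*Z*(6 + Z)) (V(Z) = Z*(Z + (6 + Z)*(2*Z)) = Z*(Z + 2*Z*(6 + Z)))
43 + (6*(3 + I(F(2))))*V(-2) = 43 + (6*(3 + 4/2))*((-2)²*(13 + 2*(-2))) = 43 + (6*(3 + 4*(½)))*(4*(13 - 4)) = 43 + (6*(3 + 2))*(4*9) = 43 + (6*5)*36 = 43 + 30*36 = 43 + 1080 = 1123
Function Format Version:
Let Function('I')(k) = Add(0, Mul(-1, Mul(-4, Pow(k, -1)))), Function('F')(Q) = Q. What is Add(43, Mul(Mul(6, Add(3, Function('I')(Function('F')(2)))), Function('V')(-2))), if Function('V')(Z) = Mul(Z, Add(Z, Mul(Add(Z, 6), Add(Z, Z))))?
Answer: 1123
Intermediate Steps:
Function('I')(k) = Mul(4, Pow(k, -1)) (Function('I')(k) = Add(0, Mul(4, Pow(k, -1))) = Mul(4, Pow(k, -1)))
Function('V')(Z) = Mul(Z, Add(Z, Mul(2, Z, Add(6, Z)))) (Function('V')(Z) = Mul(Z, Add(Z, Mul(Add(6, Z), Mul(2, Z)))) = Mul(Z, Add(Z, Mul(2, Z, Add(6, Z)))))
Add(43, Mul(Mul(6, Add(3, Function('I')(Function('F')(2)))), Function('V')(-2))) = Add(43, Mul(Mul(6, Add(3, Mul(4, Pow(2, -1)))), Mul(Pow(-2, 2), Add(13, Mul(2, -2))))) = Add(43, Mul(Mul(6, Add(3, Mul(4, Rational(1, 2)))), Mul(4, Add(13, -4)))) = Add(43, Mul(Mul(6, Add(3, 2)), Mul(4, 9))) = Add(43, Mul(Mul(6, 5), 36)) = Add(43, Mul(30, 36)) = Add(43, 1080) = 1123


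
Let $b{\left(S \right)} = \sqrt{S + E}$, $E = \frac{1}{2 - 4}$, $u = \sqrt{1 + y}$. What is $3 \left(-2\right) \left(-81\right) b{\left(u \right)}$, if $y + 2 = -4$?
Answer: $243 \sqrt{-2 + 4 i \sqrt{5}} \approx 459.94 + 574.15 i$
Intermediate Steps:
$y = -6$ ($y = -2 - 4 = -6$)
$u = i \sqrt{5}$ ($u = \sqrt{1 - 6} = \sqrt{-5} = i \sqrt{5} \approx 2.2361 i$)
$E = - \frac{1}{2}$ ($E = \frac{1}{-2} = - \frac{1}{2} \approx -0.5$)
$b{\left(S \right)} = \sqrt{- \frac{1}{2} + S}$ ($b{\left(S \right)} = \sqrt{S - \frac{1}{2}} = \sqrt{- \frac{1}{2} + S}$)
$3 \left(-2\right) \left(-81\right) b{\left(u \right)} = 3 \left(-2\right) \left(-81\right) \frac{\sqrt{-2 + 4 i \sqrt{5}}}{2} = \left(-6\right) \left(-81\right) \frac{\sqrt{-2 + 4 i \sqrt{5}}}{2} = 486 \frac{\sqrt{-2 + 4 i \sqrt{5}}}{2} = 243 \sqrt{-2 + 4 i \sqrt{5}}$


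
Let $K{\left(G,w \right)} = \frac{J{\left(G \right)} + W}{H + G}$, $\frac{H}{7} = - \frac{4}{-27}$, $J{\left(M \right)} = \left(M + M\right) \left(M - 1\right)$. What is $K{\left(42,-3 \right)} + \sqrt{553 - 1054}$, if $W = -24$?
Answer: $\frac{46170}{581} + i \sqrt{501} \approx 79.466 + 22.383 i$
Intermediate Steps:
$J{\left(M \right)} = 2 M \left(-1 + M\right)$
$H = \frac{28}{27}$ ($H = 7 \left(- \frac{4}{-27}\right) = 7 \left(\left(-4\right) \left(- \frac{1}{27}\right)\right) = 7 \cdot \frac{4}{27} = \frac{28}{27} \approx 1.037$)
$K{\left(G,w \right)} = \frac{-24 + 2 G \left(-1 + G\right)}{\frac{28}{27} + G}$ ($K{\left(G,w \right)} = \frac{2 G \left(-1 + G\right) - 24}{\frac{28}{27} + G} = \frac{-24 + 2 G \left(-1 + G\right)}{\frac{28}{27} + G}$)
$K{\left(42,-3 \right)} + \sqrt{553 - 1054} = \frac{54 \left(-12 + 42 \left(-1 + 42\right)\right)}{28 + 27 \cdot 42} + \sqrt{553 - 1054} = \frac{54 \left(-12 + 42 \cdot 41\right)}{28 + 1134} + \sqrt{-501} = \frac{54 \left(-12 + 1722\right)}{1162} + i \sqrt{501} = 54 \cdot \frac{1}{1162} \cdot 1710 + i \sqrt{501} = \frac{46170}{581} + i \sqrt{501}$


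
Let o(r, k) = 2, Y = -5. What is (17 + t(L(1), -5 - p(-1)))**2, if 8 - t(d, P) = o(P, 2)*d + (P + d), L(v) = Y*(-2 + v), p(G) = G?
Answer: 196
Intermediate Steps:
L(v) = 10 - 5*v (L(v) = -5*(-2 + v) = 10 - 5*v)
t(d, P) = 8 - P - 3*d (t(d, P) = 8 - (2*d + (P + d)) = 8 - (P + 3*d) = 8 + (-P - 3*d) = 8 - P - 3*d)
(17 + t(L(1), -5 - p(-1)))**2 = (17 + (8 - (-5 - 1*(-1)) - 3*(10 - 5*1)))**2 = (17 + (8 - (-5 + 1) - 3*(10 - 5)))**2 = (17 + (8 - 1*(-4) - 3*5))**2 = (17 + (8 + 4 - 15))**2 = (17 - 3)**2 = 14**2 = 196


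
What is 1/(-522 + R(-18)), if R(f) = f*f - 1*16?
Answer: -1/214 ≈ -0.0046729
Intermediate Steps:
R(f) = -16 + f**2 (R(f) = f**2 - 16 = -16 + f**2)
1/(-522 + R(-18)) = 1/(-522 + (-16 + (-18)**2)) = 1/(-522 + (-16 + 324)) = 1/(-522 + 308) = 1/(-214) = -1/214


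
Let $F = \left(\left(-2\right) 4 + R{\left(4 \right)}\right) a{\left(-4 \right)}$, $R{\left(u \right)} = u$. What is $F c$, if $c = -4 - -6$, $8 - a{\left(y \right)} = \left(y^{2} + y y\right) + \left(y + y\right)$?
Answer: $128$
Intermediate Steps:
$a{\left(y \right)} = 8 - 2 y - 2 y^{2}$ ($a{\left(y \right)} = 8 - \left(\left(y^{2} + y y\right) + \left(y + y\right)\right) = 8 - \left(\left(y^{2} + y^{2}\right) + 2 y\right) = 8 - \left(2 y^{2} + 2 y\right) = 8 - \left(2 y + 2 y^{2}\right) = 8 - 2 y - 2 y^{2}$)
$c = 2$ ($c = -4 + 6 = 2$)
$F = 64$ ($F = \left(\left(-2\right) 4 + 4\right) \left(8 - -8 - 2 \left(-4\right)^{2}\right) = \left(-8 + 4\right) \left(8 + 8 - 32\right) = - 4 \left(8 + 8 - 32\right) = \left(-4\right) \left(-16\right) = 64$)
$F c = 64 \cdot 2 = 128$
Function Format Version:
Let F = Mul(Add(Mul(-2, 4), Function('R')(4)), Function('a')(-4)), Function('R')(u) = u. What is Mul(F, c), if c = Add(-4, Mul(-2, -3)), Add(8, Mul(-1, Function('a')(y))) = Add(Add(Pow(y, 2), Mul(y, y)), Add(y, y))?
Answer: 128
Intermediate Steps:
Function('a')(y) = Add(8, Mul(-2, y), Mul(-2, Pow(y, 2))) (Function('a')(y) = Add(8, Mul(-1, Add(Add(Pow(y, 2), Mul(y, y)), Add(y, y)))) = Add(8, Mul(-1, Add(Add(Pow(y, 2), Pow(y, 2)), Mul(2, y)))) = Add(8, Mul(-1, Add(Mul(2, Pow(y, 2)), Mul(2, y)))) = Add(8, Mul(-1, Add(Mul(2, y), Mul(2, Pow(y, 2))))) = Add(8, Add(Mul(-2, y), Mul(-2, Pow(y, 2)))) = Add(8, Mul(-2, y), Mul(-2, Pow(y, 2))))
c = 2 (c = Add(-4, 6) = 2)
F = 64 (F = Mul(Add(Mul(-2, 4), 4), Add(8, Mul(-2, -4), Mul(-2, Pow(-4, 2)))) = Mul(Add(-8, 4), Add(8, 8, Mul(-2, 16))) = Mul(-4, Add(8, 8, -32)) = Mul(-4, -16) = 64)
Mul(F, c) = Mul(64, 2) = 128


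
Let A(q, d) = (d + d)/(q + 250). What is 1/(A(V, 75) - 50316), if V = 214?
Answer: -232/11673237 ≈ -1.9875e-5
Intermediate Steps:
A(q, d) = 2*d/(250 + q) (A(q, d) = (2*d)/(250 + q) = 2*d/(250 + q))
1/(A(V, 75) - 50316) = 1/(2*75/(250 + 214) - 50316) = 1/(2*75/464 - 50316) = 1/(2*75*(1/464) - 50316) = 1/(75/232 - 50316) = 1/(-11673237/232) = -232/11673237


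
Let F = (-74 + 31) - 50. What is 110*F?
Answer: -10230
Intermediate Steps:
F = -93 (F = -43 - 50 = -93)
110*F = 110*(-93) = -10230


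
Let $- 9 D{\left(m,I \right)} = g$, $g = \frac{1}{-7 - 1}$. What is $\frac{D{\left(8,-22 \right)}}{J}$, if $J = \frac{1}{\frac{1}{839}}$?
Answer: $\frac{1}{60408} \approx 1.6554 \cdot 10^{-5}$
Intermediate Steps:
$g = - \frac{1}{8}$ ($g = \frac{1}{-8} = - \frac{1}{8} \approx -0.125$)
$J = 839$ ($J = \frac{1}{\frac{1}{839}} = 839$)
$D{\left(m,I \right)} = \frac{1}{72}$ ($D{\left(m,I \right)} = \left(- \frac{1}{9}\right) \left(- \frac{1}{8}\right) = \frac{1}{72}$)
$\frac{D{\left(8,-22 \right)}}{J} = \frac{1}{72 \cdot 839} = \frac{1}{72} \cdot \frac{1}{839} = \frac{1}{60408}$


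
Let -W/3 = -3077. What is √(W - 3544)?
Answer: 11*√47 ≈ 75.412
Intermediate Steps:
W = 9231 (W = -3*(-3077) = 9231)
√(W - 3544) = √(9231 - 3544) = √5687 = 11*√47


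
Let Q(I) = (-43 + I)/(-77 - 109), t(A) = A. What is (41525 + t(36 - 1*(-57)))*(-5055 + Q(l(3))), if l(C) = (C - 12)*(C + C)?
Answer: -19563227597/93 ≈ -2.1036e+8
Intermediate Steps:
l(C) = 2*C*(-12 + C) (l(C) = (-12 + C)*(2*C) = 2*C*(-12 + C))
Q(I) = 43/186 - I/186 (Q(I) = (-43 + I)/(-186) = (-43 + I)*(-1/186) = 43/186 - I/186)
(41525 + t(36 - 1*(-57)))*(-5055 + Q(l(3))) = (41525 + (36 - 1*(-57)))*(-5055 + (43/186 - 3*(-12 + 3)/93)) = (41525 + (36 + 57))*(-5055 + (43/186 - 3*(-9)/93)) = (41525 + 93)*(-5055 + (43/186 - 1/186*(-54))) = 41618*(-5055 + (43/186 + 9/31)) = 41618*(-5055 + 97/186) = 41618*(-940133/186) = -19563227597/93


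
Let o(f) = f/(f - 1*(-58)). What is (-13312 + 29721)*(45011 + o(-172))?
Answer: 42100784617/57 ≈ 7.3861e+8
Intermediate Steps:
o(f) = f/(58 + f) (o(f) = f/(f + 58) = f/(58 + f))
(-13312 + 29721)*(45011 + o(-172)) = (-13312 + 29721)*(45011 - 172/(58 - 172)) = 16409*(45011 - 172/(-114)) = 16409*(45011 - 172*(-1/114)) = 16409*(45011 + 86/57) = 16409*(2565713/57) = 42100784617/57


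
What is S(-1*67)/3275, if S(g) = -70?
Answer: -14/655 ≈ -0.021374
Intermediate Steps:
S(-1*67)/3275 = -70/3275 = -70*1/3275 = -14/655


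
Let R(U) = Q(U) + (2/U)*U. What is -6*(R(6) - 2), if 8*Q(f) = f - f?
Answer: 0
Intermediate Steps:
Q(f) = 0 (Q(f) = (f - f)/8 = (1/8)*0 = 0)
R(U) = 2 (R(U) = 0 + (2/U)*U = 0 + 2 = 2)
-6*(R(6) - 2) = -6*(2 - 2) = -6*0 = 0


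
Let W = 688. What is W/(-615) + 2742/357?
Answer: 480238/73185 ≈ 6.5620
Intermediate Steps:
W/(-615) + 2742/357 = 688/(-615) + 2742/357 = 688*(-1/615) + 2742*(1/357) = -688/615 + 914/119 = 480238/73185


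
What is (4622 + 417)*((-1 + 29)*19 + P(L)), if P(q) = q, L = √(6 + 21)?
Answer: 2680748 + 15117*√3 ≈ 2.7069e+6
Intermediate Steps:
L = 3*√3 (L = √27 = 3*√3 ≈ 5.1962)
(4622 + 417)*((-1 + 29)*19 + P(L)) = (4622 + 417)*((-1 + 29)*19 + 3*√3) = 5039*(28*19 + 3*√3) = 5039*(532 + 3*√3) = 2680748 + 15117*√3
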